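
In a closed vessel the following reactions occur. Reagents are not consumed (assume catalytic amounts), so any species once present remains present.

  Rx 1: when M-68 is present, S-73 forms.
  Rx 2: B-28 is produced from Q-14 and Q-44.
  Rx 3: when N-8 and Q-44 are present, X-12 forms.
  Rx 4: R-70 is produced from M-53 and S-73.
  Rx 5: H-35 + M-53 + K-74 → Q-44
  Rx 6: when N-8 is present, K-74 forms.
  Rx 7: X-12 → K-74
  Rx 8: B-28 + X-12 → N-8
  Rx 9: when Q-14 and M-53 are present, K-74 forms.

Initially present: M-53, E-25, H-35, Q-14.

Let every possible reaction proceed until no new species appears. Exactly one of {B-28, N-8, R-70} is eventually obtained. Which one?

Q-14 and M-53 present → K-74 forms (Rx 9).
H-35, M-53, and K-74 present → Q-44 forms (Rx 5).
Q-14 and Q-44 present → B-28 forms (Rx 2).
N-8 would need B-28 and X-12 (Rx 8), but X-12 never forms. R-70 would need M-53 and S-73 (Rx 4), but S-73 never forms.

B-28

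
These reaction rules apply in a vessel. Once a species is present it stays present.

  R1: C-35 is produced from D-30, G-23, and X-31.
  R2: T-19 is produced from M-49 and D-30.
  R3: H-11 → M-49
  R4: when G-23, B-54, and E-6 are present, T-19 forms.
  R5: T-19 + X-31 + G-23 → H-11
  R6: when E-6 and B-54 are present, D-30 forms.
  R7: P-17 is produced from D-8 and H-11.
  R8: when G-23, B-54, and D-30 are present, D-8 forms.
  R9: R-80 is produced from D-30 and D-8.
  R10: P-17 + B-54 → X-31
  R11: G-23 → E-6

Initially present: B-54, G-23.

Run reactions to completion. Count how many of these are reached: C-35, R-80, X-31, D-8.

2

G-23 present → E-6 forms (R11).
E-6 and B-54 present → D-30 forms (R6).
G-23, B-54, and D-30 present → D-8 forms (R8).
D-30 and D-8 present → R-80 forms (R9).
C-35 would need D-30, G-23, and X-31 (R1), but X-31 never forms.
R-80: reached.
X-31 would need P-17 and B-54 (R10), but P-17 never forms.
D-8: reached.
Reached: R-80 and D-8 — 2 of the 4.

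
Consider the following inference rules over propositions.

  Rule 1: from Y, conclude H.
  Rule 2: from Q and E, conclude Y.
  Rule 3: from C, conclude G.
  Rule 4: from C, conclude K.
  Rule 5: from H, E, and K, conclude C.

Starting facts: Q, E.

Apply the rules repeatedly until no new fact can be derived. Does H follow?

Yes

From Q and E, Rule 2 gives Y.
Y holds, so H follows (Rule 1).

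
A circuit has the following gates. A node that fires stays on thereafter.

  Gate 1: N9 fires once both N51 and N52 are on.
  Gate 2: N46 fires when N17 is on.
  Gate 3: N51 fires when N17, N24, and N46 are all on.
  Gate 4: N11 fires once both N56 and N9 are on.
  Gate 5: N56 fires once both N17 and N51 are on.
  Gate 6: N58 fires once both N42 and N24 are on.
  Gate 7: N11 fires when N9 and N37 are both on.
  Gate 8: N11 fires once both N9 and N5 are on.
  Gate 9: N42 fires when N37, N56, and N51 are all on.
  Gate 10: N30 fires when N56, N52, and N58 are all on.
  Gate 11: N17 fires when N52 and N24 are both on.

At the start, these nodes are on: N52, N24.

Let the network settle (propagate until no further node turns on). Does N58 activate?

N58 would need N42 and N24 (Gate 6), but N42 never turns on.

No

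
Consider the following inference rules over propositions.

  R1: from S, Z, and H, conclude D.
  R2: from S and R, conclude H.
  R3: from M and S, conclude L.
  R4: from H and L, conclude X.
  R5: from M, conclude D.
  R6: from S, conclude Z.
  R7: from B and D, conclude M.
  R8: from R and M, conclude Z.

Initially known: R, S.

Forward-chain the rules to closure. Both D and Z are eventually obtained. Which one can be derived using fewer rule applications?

Z: From S, R6 gives Z. [1 rule application]
D: S holds, so Z follows (R6). From S and R, R2 gives H. From S, Z, and H, R1 gives D. [3 rule applications]
Z needs fewer.

Z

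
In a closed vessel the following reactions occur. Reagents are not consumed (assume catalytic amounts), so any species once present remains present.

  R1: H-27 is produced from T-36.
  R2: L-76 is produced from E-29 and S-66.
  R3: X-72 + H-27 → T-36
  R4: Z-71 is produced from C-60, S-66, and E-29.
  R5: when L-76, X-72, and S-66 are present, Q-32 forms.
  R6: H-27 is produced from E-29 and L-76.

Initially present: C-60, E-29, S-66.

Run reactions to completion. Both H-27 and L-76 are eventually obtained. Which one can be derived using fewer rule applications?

L-76: E-29 and S-66 present → L-76 forms (R2). [1 rule application]
H-27: E-29 and S-66 present → L-76 forms (R2). E-29 and L-76 present → H-27 forms (R6). [2 rule applications]
L-76 needs fewer.

L-76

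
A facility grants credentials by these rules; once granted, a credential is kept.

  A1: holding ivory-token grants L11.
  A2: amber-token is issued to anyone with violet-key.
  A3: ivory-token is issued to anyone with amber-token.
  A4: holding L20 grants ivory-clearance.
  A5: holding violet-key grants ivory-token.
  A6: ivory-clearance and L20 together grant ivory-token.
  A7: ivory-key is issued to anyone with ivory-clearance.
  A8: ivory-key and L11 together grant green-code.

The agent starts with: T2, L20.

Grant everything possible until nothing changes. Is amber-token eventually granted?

amber-token would need violet-key (A2), but violet-key is never granted.

No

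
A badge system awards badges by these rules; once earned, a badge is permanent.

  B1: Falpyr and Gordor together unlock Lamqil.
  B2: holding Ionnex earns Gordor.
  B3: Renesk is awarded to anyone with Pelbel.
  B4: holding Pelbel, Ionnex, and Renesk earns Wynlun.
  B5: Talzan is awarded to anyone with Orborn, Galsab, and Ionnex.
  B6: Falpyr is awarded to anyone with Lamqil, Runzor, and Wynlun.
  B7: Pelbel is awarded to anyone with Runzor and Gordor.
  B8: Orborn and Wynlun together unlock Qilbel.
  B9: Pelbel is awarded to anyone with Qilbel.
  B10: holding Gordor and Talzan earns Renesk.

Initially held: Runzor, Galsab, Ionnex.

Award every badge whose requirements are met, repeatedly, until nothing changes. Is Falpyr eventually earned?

Falpyr would need Lamqil, Runzor, and Wynlun (B6), but Lamqil is never earned.

No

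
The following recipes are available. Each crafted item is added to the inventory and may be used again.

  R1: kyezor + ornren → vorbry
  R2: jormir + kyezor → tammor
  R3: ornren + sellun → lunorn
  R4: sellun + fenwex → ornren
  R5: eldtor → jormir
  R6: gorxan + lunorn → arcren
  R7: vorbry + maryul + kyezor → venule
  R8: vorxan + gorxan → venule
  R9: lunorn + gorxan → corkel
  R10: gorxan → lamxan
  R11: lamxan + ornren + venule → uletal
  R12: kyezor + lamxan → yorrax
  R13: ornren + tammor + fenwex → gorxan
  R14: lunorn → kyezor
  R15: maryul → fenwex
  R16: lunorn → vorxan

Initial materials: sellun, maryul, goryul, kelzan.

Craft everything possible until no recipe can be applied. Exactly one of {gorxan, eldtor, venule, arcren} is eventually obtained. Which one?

maryul → fenwex (R15).
Using R4, sellun and fenwex make ornren.
Using R3, ornren and sellun make lunorn.
lunorn → kyezor (R14).
kyezor + ornren → vorbry (R1).
Using R7, vorbry, maryul, and kyezor make venule.
No rule produces eldtor, and it is not given. gorxan would need ornren, tammor, and fenwex (R13), but tammor is never obtained. arcren would need gorxan and lunorn (R6), but gorxan is never obtained.

venule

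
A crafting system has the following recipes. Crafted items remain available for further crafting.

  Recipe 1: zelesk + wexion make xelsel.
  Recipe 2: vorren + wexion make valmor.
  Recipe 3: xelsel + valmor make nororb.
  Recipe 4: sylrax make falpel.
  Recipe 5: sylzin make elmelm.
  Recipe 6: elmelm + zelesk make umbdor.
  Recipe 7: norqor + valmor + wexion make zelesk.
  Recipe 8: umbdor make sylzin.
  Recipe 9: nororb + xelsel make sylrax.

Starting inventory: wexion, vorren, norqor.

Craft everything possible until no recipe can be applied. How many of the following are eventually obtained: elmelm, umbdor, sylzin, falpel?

1

Using Recipe 2, vorren and wexion make valmor.
norqor + valmor + wexion → zelesk (Recipe 7).
zelesk + wexion → xelsel (Recipe 1).
Using Recipe 3, xelsel and valmor make nororb.
Using Recipe 9, nororb and xelsel make sylrax.
sylrax → falpel (Recipe 4).
elmelm would need sylzin (Recipe 5), but sylzin is never obtained.
umbdor would need elmelm and zelesk (Recipe 6), but elmelm is never obtained.
sylzin would need umbdor (Recipe 8), but umbdor is never obtained.
falpel: reached.
Reached: falpel — 1 of the 4.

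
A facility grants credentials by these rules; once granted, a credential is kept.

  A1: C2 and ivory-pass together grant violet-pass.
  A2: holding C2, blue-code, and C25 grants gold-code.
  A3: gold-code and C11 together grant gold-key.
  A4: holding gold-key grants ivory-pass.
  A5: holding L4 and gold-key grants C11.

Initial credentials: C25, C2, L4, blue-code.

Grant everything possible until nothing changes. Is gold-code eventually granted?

Holding C2, blue-code, and C25 grants gold-code (A2).

Yes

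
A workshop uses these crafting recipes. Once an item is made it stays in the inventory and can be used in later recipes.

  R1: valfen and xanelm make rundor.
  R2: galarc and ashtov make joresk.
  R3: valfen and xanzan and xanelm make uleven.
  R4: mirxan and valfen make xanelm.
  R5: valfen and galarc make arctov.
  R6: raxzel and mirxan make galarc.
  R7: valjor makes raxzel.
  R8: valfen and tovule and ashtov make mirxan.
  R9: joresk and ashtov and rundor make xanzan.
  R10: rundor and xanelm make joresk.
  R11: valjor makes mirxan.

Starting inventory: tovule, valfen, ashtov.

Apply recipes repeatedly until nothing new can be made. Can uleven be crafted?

Yes

Using R8, valfen, tovule, and ashtov make mirxan.
Using R4, mirxan and valfen make xanelm.
valfen and xanelm → rundor (R1).
rundor and xanelm → joresk (R10).
joresk and ashtov and rundor → xanzan (R9).
valfen and xanzan and xanelm → uleven (R3).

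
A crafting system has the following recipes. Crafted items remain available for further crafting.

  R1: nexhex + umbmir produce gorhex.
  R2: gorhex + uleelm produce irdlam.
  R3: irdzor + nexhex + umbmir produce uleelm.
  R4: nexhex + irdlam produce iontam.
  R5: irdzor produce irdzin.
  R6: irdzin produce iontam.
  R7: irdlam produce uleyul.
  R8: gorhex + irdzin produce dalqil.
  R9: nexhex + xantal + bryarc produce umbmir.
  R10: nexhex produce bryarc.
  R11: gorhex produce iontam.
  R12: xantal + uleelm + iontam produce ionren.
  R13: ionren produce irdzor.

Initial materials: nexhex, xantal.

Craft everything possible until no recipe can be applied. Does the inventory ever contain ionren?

ionren would need xantal, uleelm, and iontam (R12), but uleelm is never obtained.

No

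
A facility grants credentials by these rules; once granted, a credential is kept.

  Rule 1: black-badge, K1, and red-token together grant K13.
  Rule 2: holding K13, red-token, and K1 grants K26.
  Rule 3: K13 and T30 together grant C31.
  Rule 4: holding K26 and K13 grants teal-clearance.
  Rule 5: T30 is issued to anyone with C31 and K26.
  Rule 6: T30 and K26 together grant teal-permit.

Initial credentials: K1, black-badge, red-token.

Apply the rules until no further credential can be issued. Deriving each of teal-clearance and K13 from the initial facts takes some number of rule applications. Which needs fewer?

K13

K13: Holding black-badge, K1, and red-token grants K13 (Rule 1). [1 rule application]
teal-clearance: Holding black-badge, K1, and red-token grants K13 (Rule 1). Holding K13, red-token, and K1 grants K26 (Rule 2). Holding K26 and K13 grants teal-clearance (Rule 4). [3 rule applications]
K13 needs fewer.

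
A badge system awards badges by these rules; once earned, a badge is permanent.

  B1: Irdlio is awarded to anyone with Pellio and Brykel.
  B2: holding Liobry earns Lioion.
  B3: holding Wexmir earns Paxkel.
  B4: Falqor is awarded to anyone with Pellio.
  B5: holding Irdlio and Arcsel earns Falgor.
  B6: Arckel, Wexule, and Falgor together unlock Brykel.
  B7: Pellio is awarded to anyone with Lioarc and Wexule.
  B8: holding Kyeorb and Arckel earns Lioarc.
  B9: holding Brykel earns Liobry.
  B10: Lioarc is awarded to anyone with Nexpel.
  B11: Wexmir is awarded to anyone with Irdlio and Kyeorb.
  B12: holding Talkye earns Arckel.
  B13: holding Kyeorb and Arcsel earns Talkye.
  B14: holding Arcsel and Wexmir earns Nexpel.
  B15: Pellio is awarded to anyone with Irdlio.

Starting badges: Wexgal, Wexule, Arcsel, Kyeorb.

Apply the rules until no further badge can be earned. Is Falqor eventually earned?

With Kyeorb and Arcsel, Talkye is earned (B13).
With Talkye, Arckel is earned (B12).
With Kyeorb and Arckel, Lioarc is earned (B8).
With Lioarc and Wexule, Pellio is earned (B7).
With Pellio, Falqor is earned (B4).

Yes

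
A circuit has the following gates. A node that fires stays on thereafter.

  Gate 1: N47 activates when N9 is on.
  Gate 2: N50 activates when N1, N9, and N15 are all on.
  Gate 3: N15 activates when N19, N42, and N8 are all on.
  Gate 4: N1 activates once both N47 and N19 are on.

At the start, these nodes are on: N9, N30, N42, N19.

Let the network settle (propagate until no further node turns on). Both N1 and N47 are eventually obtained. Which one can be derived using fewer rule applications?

N47: Gate 1: N9 on → N47 on. [1 rule application]
N1: N9 is on, so N47 activates (Gate 1). N47 and N19 are on, so N1 activates (Gate 4). [2 rule applications]
N47 needs fewer.

N47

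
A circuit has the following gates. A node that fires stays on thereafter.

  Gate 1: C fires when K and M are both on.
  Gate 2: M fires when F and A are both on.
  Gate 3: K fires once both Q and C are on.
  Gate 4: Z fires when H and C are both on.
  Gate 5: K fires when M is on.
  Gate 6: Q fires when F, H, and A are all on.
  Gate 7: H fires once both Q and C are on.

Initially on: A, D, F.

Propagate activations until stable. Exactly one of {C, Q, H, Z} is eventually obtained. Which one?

C

F and A are on, so M fires (Gate 2).
M is on, so K fires (Gate 5).
Gate 1: K and M on → C on.
Z would need H and C (Gate 4), but H never turns on. Q would need F, H, and A (Gate 6), but H never turns on. H would need Q and C (Gate 7), but Q never turns on.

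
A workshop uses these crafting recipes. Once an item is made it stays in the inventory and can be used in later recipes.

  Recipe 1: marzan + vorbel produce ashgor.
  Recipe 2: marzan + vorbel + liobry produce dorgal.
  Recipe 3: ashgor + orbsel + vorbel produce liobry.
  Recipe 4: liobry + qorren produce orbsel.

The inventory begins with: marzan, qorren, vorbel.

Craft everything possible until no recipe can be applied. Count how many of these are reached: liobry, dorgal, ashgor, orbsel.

marzan + vorbel → ashgor (Recipe 1).
liobry would need ashgor, orbsel, and vorbel (Recipe 3), but orbsel is never obtained.
dorgal would need marzan, vorbel, and liobry (Recipe 2), but liobry is never obtained.
ashgor: reached.
orbsel would need liobry and qorren (Recipe 4), but liobry is never obtained.
Reached: ashgor — 1 of the 4.

1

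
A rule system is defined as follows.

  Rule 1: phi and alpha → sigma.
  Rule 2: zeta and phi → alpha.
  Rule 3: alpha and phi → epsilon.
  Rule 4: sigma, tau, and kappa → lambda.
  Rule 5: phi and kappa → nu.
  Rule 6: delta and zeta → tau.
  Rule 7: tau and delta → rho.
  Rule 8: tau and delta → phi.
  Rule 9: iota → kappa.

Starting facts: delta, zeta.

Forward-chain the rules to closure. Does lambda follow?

lambda would need sigma, tau, and kappa (Rule 4), but kappa is never established.

No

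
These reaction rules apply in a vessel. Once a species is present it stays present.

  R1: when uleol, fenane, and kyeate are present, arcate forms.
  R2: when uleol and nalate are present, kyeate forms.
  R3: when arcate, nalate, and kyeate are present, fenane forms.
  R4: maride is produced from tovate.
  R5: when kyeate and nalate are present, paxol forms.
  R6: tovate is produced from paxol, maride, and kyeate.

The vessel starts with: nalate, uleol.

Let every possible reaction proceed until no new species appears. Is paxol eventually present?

Yes

uleol and nalate present → kyeate forms (R2).
kyeate and nalate present → paxol forms (R5).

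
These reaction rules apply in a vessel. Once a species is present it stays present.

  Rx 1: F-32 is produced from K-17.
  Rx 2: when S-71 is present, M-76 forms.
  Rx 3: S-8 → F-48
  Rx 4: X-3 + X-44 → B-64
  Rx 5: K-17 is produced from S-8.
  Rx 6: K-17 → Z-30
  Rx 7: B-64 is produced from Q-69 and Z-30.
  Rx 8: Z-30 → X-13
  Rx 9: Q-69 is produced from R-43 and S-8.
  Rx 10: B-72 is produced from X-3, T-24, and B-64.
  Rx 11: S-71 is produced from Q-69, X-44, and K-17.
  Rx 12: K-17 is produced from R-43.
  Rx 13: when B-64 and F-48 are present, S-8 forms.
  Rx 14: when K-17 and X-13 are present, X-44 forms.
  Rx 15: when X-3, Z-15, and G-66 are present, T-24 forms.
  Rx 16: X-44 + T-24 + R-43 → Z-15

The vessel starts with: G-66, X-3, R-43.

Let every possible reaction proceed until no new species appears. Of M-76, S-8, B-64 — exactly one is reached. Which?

B-64

R-43 present → K-17 forms (Rx 12).
K-17 present → Z-30 forms (Rx 6).
Z-30 present → X-13 forms (Rx 8).
K-17 and X-13 present → X-44 forms (Rx 14).
X-3 and X-44 present → B-64 forms (Rx 4).
S-8 would need B-64 and F-48 (Rx 13), but F-48 never forms. M-76 would need S-71 (Rx 2), but S-71 never forms.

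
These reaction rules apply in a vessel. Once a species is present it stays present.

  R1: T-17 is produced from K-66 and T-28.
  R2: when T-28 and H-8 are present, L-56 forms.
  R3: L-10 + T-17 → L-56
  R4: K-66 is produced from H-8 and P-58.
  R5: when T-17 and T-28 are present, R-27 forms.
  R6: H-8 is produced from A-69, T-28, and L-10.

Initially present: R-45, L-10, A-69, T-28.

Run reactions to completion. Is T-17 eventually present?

T-17 would need K-66 and T-28 (R1), but K-66 never forms.

No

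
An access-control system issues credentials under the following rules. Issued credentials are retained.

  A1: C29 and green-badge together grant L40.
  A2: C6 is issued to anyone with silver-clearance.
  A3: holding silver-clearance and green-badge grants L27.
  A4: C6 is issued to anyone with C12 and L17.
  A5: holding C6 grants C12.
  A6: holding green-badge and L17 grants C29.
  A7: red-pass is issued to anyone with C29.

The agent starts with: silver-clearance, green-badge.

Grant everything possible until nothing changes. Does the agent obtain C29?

No

C29 would need green-badge and L17 (A6), but L17 is never granted.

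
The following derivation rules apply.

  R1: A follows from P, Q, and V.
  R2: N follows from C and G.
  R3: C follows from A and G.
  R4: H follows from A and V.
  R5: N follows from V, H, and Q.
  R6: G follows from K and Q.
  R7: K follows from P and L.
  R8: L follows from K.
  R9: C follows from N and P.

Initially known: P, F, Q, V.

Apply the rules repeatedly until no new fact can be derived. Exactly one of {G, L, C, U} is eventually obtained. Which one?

P, Q, and V hold, so A follows (R1).
From A and V, R4 gives H.
V, H, and Q hold, so N follows (R5).
N and P hold, so C follows (R9).
G would need K and Q (R6), but K is never established. L would need K (R8), but K is never established. No rule produces U, and it is not given.

C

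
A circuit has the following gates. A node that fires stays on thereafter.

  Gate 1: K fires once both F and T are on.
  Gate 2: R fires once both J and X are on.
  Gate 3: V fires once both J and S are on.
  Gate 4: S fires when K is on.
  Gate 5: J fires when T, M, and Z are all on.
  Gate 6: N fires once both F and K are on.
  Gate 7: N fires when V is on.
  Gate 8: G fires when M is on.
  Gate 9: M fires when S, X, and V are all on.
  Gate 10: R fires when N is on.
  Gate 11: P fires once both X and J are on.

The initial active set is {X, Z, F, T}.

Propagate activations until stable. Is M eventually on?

M would need S, X, and V (Gate 9), but V never turns on.

No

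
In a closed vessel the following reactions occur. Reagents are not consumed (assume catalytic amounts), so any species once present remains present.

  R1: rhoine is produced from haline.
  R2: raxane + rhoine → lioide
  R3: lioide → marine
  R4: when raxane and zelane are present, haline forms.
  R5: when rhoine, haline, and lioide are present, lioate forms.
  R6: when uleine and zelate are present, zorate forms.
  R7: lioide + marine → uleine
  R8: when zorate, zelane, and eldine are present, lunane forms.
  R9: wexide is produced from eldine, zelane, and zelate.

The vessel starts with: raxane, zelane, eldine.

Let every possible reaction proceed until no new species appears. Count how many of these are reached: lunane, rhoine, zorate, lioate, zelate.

raxane and zelane present → haline forms (R4).
haline present → rhoine forms (R1).
raxane and rhoine present → lioide forms (R2).
rhoine, haline, and lioide present → lioate forms (R5).
lunane would need zorate, zelane, and eldine (R8), but zorate never forms.
rhoine: reached.
zorate would need uleine and zelate (R6), but zelate never forms.
lioate: reached.
No rule produces zelate, and it is not given.
Reached: rhoine and lioate — 2 of the 5.

2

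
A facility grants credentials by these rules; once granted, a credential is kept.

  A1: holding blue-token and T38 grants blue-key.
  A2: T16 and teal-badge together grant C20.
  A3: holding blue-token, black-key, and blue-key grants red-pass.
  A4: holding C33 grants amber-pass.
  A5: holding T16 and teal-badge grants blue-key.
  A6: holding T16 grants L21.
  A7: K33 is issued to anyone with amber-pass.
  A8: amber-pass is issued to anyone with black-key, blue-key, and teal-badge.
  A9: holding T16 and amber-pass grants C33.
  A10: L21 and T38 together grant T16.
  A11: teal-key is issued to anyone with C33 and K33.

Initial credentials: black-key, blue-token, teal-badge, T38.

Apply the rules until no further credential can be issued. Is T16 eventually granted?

T16 would need L21 and T38 (A10), but L21 is never granted.

No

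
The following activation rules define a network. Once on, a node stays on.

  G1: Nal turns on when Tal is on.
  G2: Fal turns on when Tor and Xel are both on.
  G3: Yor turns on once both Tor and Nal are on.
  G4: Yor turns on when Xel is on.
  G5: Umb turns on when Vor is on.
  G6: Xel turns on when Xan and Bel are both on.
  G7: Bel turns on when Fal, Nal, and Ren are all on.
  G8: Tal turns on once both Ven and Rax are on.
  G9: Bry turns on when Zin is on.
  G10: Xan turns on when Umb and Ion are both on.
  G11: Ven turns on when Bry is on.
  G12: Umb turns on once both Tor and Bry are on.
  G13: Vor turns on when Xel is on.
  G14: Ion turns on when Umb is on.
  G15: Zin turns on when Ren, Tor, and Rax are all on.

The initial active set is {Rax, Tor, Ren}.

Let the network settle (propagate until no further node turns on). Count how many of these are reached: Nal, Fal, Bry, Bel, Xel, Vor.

G15: Ren, Tor, and Rax on → Zin on.
Zin is on, so Bry turns on (G9).
G11: Bry on → Ven on.
Ven and Rax are on, so Tal turns on (G8).
G1: Tal on → Nal on.
Nal: reached.
Fal would need Tor and Xel (G2), but Xel never turns on.
Bry: reached.
Bel would need Fal, Nal, and Ren (G7), but Fal never turns on.
Xel would need Xan and Bel (G6), but Bel never turns on.
Vor would need Xel (G13), but Xel never turns on.
Reached: Nal and Bry — 2 of the 6.

2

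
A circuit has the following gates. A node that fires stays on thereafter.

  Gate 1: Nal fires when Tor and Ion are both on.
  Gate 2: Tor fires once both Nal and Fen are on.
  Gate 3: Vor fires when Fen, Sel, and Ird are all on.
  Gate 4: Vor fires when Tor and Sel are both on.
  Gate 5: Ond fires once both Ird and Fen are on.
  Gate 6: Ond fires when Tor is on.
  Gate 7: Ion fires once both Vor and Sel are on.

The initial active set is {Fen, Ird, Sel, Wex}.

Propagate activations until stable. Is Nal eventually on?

No

Nal would need Tor and Ion (Gate 1), but Tor never turns on.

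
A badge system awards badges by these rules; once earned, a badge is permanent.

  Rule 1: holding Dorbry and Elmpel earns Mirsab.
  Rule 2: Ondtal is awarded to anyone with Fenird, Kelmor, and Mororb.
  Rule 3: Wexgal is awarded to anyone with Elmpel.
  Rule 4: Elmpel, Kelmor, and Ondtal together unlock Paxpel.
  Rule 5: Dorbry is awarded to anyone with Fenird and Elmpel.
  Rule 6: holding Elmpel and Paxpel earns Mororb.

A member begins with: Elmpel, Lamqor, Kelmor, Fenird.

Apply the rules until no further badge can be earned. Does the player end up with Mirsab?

Yes

With Fenird and Elmpel, Dorbry is earned (Rule 5).
With Dorbry and Elmpel, Mirsab is earned (Rule 1).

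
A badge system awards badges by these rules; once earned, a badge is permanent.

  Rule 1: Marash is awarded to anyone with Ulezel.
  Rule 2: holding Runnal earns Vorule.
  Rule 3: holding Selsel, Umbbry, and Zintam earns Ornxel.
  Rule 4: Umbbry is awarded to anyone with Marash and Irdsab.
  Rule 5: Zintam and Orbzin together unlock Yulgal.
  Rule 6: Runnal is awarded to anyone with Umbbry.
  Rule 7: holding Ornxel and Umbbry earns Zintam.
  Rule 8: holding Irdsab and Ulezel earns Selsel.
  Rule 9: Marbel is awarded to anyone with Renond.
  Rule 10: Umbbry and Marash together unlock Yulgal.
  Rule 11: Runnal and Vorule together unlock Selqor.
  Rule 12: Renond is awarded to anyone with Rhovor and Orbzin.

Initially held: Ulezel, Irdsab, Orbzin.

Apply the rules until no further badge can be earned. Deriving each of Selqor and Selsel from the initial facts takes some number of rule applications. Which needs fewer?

Selsel: With Irdsab and Ulezel, Selsel is earned (Rule 8). [1 rule application]
Selqor: With Ulezel, Marash is earned (Rule 1). With Marash and Irdsab, Umbbry is earned (Rule 4). With Umbbry, Runnal is earned (Rule 6). With Runnal, Vorule is earned (Rule 2). With Runnal and Vorule, Selqor is earned (Rule 11). [5 rule applications]
Selsel needs fewer.

Selsel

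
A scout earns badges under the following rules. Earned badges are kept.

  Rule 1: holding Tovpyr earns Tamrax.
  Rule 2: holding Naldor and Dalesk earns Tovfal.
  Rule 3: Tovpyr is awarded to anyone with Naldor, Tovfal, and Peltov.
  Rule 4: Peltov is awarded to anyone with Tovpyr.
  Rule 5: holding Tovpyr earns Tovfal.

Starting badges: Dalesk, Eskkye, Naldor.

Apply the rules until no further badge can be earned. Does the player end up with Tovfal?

With Naldor and Dalesk, Tovfal is earned (Rule 2).

Yes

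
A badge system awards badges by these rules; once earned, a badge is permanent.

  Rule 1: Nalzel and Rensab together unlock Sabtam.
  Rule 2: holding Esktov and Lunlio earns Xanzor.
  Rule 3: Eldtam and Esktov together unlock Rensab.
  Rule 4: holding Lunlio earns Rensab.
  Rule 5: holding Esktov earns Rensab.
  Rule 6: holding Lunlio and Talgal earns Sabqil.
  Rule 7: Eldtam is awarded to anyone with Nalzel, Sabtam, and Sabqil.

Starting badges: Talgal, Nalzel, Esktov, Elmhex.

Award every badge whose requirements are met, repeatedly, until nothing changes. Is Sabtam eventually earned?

With Esktov, Rensab is earned (Rule 5).
With Nalzel and Rensab, Sabtam is earned (Rule 1).

Yes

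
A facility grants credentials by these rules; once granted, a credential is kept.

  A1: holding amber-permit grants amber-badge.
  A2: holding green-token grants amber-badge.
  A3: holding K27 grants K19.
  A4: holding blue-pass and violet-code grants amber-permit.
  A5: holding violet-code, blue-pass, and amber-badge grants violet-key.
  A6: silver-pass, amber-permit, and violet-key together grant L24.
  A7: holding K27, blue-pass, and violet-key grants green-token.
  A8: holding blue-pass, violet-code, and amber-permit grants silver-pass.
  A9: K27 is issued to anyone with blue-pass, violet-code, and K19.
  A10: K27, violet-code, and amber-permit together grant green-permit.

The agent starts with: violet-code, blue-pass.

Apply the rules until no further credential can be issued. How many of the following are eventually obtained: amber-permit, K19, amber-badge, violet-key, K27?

Holding blue-pass and violet-code grants amber-permit (A4).
Holding amber-permit grants amber-badge (A1).
Holding violet-code, blue-pass, and amber-badge grants violet-key (A5).
amber-permit: reached.
K19 would need K27 (A3), but K27 is never granted.
amber-badge: reached.
violet-key: reached.
K27 would need blue-pass, violet-code, and K19 (A9), but K19 is never granted.
Reached: amber-permit, amber-badge, and violet-key — 3 of the 5.

3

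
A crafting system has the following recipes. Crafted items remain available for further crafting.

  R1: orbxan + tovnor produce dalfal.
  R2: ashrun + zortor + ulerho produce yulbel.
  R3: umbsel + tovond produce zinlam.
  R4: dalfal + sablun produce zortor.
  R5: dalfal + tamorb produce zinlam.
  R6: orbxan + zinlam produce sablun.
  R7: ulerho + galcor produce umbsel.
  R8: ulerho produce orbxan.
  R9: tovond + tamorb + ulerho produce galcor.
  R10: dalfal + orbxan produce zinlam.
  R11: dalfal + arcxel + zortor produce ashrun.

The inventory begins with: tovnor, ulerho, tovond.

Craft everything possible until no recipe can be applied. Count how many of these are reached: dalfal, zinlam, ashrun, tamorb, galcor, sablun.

Using R8, ulerho makes orbxan.
orbxan + tovnor → dalfal (R1).
Using R10, dalfal and orbxan make zinlam.
orbxan + zinlam → sablun (R6).
dalfal: reached.
zinlam: reached.
ashrun would need dalfal, arcxel, and zortor (R11), but arcxel is never obtained.
No rule produces tamorb, and it is not given.
galcor would need tovond, tamorb, and ulerho (R9), but tamorb is never obtained.
sablun: reached.
Reached: dalfal, zinlam, and sablun — 3 of the 6.

3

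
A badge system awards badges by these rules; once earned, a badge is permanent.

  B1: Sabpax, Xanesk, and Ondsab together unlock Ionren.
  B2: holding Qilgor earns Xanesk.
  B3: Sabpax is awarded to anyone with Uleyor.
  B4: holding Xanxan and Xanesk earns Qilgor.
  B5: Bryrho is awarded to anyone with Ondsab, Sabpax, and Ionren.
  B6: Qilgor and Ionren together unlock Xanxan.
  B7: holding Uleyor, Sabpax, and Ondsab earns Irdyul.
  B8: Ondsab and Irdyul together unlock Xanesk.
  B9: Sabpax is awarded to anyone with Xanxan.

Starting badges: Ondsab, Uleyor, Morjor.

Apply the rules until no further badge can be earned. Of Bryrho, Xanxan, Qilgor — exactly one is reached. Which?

With Uleyor, Sabpax is earned (B3).
With Uleyor, Sabpax, and Ondsab, Irdyul is earned (B7).
With Ondsab and Irdyul, Xanesk is earned (B8).
With Sabpax, Xanesk, and Ondsab, Ionren is earned (B1).
With Ondsab, Sabpax, and Ionren, Bryrho is earned (B5).
Xanxan would need Qilgor and Ionren (B6), but Qilgor is never earned. Qilgor would need Xanxan and Xanesk (B4), but Xanxan is never earned.

Bryrho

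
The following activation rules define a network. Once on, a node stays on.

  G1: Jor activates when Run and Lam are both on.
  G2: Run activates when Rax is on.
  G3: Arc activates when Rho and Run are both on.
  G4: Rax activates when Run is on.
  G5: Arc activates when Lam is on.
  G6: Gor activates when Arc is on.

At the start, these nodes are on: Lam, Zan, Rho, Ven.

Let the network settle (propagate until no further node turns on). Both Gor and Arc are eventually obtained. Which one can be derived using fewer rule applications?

Arc: Lam is on, so Arc activates (G5). [1 rule application]
Gor: G5: Lam on → Arc on. Arc is on, so Gor activates (G6). [2 rule applications]
Arc needs fewer.

Arc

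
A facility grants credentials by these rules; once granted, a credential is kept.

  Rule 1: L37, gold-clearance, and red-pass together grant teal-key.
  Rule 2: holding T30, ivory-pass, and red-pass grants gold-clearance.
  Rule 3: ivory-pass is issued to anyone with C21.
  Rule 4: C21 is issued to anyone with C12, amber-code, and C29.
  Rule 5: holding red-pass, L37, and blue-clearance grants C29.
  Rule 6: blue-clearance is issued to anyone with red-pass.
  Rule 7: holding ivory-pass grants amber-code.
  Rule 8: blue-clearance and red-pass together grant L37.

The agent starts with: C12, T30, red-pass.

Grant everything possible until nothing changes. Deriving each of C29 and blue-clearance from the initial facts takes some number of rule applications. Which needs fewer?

blue-clearance

blue-clearance: Holding red-pass grants blue-clearance (Rule 6). [1 rule application]
C29: Holding red-pass grants blue-clearance (Rule 6). Holding blue-clearance and red-pass grants L37 (Rule 8). Holding red-pass, L37, and blue-clearance grants C29 (Rule 5). [3 rule applications]
blue-clearance needs fewer.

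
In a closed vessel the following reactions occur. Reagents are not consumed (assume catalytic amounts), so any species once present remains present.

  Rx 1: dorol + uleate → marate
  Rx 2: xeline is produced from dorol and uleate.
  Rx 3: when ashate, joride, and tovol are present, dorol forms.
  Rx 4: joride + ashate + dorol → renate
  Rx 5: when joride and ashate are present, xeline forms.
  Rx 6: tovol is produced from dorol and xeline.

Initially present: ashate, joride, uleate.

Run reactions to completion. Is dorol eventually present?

No

dorol would need ashate, joride, and tovol (Rx 3), but tovol never forms.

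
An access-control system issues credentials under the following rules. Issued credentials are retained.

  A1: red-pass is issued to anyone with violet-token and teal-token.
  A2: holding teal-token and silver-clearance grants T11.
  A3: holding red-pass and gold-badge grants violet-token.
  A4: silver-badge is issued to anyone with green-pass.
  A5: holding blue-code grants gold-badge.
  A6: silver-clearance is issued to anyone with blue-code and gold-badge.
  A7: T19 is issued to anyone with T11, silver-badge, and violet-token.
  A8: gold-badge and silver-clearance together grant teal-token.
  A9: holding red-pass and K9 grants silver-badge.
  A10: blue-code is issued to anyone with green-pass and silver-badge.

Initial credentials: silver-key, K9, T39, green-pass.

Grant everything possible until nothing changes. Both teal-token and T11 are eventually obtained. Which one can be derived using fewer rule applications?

teal-token: Holding green-pass grants silver-badge (A4). Holding green-pass and silver-badge grants blue-code (A10). Holding blue-code grants gold-badge (A5). Holding blue-code and gold-badge grants silver-clearance (A6). Holding gold-badge and silver-clearance grants teal-token (A8). [5 rule applications]
T11: Holding green-pass grants silver-badge (A4). Holding green-pass and silver-badge grants blue-code (A10). Holding blue-code grants gold-badge (A5). Holding blue-code and gold-badge grants silver-clearance (A6). Holding gold-badge and silver-clearance grants teal-token (A8). Holding teal-token and silver-clearance grants T11 (A2). [6 rule applications]
teal-token needs fewer.

teal-token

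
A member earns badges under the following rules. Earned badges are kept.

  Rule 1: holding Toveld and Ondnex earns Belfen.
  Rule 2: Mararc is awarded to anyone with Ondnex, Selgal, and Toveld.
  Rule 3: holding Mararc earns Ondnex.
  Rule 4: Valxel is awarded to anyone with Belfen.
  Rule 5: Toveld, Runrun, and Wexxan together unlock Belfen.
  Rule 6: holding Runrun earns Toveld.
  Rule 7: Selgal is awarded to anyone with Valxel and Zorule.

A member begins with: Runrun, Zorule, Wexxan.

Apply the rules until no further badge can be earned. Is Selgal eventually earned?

With Runrun, Toveld is earned (Rule 6).
With Toveld, Runrun, and Wexxan, Belfen is earned (Rule 5).
With Belfen, Valxel is earned (Rule 4).
With Valxel and Zorule, Selgal is earned (Rule 7).

Yes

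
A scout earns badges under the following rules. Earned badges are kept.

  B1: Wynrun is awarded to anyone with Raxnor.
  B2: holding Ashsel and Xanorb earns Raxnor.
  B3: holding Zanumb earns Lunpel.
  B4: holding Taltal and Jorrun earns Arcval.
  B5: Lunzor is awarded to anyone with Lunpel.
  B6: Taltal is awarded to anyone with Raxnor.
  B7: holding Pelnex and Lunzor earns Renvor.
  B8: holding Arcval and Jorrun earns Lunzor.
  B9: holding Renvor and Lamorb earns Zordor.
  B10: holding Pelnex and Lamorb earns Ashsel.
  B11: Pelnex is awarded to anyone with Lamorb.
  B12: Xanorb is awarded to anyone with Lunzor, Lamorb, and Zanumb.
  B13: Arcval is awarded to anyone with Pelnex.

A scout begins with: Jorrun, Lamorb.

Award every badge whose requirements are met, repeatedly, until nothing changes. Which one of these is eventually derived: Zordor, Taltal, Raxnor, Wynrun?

Zordor

With Lamorb, Pelnex is earned (B11).
With Pelnex, Arcval is earned (B13).
With Arcval and Jorrun, Lunzor is earned (B8).
With Pelnex and Lunzor, Renvor is earned (B7).
With Renvor and Lamorb, Zordor is earned (B9).
Wynrun would need Raxnor (B1), but Raxnor is never earned. Taltal would need Raxnor (B6), but Raxnor is never earned. Raxnor would need Ashsel and Xanorb (B2), but Xanorb is never earned.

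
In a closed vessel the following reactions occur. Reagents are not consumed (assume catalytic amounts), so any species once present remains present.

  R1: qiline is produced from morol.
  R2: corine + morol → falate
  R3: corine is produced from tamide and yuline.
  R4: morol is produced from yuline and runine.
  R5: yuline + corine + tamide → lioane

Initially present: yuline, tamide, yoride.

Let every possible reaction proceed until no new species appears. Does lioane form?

Yes

tamide and yuline present → corine forms (R3).
yuline, corine, and tamide present → lioane forms (R5).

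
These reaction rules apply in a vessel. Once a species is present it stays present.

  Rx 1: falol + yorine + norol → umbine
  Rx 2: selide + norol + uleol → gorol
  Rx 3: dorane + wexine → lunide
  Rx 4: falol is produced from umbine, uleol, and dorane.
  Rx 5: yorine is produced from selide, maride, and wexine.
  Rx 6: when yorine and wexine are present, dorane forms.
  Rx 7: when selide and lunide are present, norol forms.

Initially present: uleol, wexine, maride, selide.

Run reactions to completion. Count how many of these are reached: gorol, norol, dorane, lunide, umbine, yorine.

selide, maride, and wexine present → yorine forms (Rx 5).
yorine and wexine present → dorane forms (Rx 6).
dorane and wexine present → lunide forms (Rx 3).
selide and lunide present → norol forms (Rx 7).
selide, norol, and uleol present → gorol forms (Rx 2).
gorol: reached.
norol: reached.
dorane: reached.
lunide: reached.
umbine would need falol, yorine, and norol (Rx 1), but falol never forms.
yorine: reached.
Reached: gorol, norol, dorane, lunide, and yorine — 5 of the 6.

5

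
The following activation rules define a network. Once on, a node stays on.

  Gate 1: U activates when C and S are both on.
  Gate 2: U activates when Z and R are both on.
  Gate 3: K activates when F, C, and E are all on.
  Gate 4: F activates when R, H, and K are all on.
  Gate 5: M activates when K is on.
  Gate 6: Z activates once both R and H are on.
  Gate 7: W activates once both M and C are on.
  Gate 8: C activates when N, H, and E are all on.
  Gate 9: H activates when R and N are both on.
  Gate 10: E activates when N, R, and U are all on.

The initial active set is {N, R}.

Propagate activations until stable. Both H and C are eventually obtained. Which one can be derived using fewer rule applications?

H

H: Gate 9: R and N on → H on. [1 rule application]
C: Gate 9: R and N on → H on. R and H are on, so Z activates (Gate 6). Gate 2: Z and R on → U on. N, R, and U are on, so E activates (Gate 10). Gate 8: N, H, and E on → C on. [5 rule applications]
H needs fewer.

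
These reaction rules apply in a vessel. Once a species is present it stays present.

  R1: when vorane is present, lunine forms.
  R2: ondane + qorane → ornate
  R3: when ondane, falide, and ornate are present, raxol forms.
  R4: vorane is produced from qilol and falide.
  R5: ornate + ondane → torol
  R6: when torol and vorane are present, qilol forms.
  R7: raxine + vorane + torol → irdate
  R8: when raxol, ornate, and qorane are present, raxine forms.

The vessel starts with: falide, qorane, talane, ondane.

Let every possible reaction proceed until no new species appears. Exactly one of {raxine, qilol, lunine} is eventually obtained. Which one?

raxine

ondane and qorane present → ornate forms (R2).
ondane, falide, and ornate present → raxol forms (R3).
raxol, ornate, and qorane present → raxine forms (R8).
lunine would need vorane (R1), but vorane never forms. qilol would need torol and vorane (R6), but vorane never forms.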